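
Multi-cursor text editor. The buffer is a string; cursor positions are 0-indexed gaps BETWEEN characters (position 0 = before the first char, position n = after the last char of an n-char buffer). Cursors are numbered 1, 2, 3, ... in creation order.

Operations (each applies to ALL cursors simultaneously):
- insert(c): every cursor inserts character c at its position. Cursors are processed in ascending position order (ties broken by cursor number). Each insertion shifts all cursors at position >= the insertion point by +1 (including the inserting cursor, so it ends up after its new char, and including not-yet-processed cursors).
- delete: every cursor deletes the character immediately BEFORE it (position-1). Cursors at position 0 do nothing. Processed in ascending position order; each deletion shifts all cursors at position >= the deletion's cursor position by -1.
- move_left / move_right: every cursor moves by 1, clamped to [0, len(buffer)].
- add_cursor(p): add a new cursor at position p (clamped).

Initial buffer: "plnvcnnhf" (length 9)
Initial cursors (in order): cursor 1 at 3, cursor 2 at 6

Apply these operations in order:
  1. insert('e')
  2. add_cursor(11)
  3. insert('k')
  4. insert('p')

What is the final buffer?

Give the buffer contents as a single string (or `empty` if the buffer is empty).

Answer: plnekpvcnekpnhfkp

Derivation:
After op 1 (insert('e')): buffer="plnevcnenhf" (len 11), cursors c1@4 c2@8, authorship ...1...2...
After op 2 (add_cursor(11)): buffer="plnevcnenhf" (len 11), cursors c1@4 c2@8 c3@11, authorship ...1...2...
After op 3 (insert('k')): buffer="plnekvcneknhfk" (len 14), cursors c1@5 c2@10 c3@14, authorship ...11...22...3
After op 4 (insert('p')): buffer="plnekpvcnekpnhfkp" (len 17), cursors c1@6 c2@12 c3@17, authorship ...111...222...33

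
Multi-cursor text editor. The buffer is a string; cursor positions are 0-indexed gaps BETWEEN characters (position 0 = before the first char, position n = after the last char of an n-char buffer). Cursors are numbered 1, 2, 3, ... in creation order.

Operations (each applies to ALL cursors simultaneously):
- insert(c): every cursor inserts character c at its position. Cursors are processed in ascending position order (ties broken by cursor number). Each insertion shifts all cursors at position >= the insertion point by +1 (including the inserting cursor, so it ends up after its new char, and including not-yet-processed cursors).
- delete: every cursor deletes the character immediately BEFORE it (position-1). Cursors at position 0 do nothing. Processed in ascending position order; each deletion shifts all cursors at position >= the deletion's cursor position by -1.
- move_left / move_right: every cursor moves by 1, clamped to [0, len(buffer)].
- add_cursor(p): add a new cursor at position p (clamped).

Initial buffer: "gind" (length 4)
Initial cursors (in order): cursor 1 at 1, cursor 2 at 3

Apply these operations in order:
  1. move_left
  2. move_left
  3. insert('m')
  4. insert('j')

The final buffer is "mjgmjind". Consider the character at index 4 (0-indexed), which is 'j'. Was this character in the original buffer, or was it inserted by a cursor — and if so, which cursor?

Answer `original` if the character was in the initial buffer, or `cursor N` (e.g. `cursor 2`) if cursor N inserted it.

Answer: cursor 2

Derivation:
After op 1 (move_left): buffer="gind" (len 4), cursors c1@0 c2@2, authorship ....
After op 2 (move_left): buffer="gind" (len 4), cursors c1@0 c2@1, authorship ....
After op 3 (insert('m')): buffer="mgmind" (len 6), cursors c1@1 c2@3, authorship 1.2...
After op 4 (insert('j')): buffer="mjgmjind" (len 8), cursors c1@2 c2@5, authorship 11.22...
Authorship (.=original, N=cursor N): 1 1 . 2 2 . . .
Index 4: author = 2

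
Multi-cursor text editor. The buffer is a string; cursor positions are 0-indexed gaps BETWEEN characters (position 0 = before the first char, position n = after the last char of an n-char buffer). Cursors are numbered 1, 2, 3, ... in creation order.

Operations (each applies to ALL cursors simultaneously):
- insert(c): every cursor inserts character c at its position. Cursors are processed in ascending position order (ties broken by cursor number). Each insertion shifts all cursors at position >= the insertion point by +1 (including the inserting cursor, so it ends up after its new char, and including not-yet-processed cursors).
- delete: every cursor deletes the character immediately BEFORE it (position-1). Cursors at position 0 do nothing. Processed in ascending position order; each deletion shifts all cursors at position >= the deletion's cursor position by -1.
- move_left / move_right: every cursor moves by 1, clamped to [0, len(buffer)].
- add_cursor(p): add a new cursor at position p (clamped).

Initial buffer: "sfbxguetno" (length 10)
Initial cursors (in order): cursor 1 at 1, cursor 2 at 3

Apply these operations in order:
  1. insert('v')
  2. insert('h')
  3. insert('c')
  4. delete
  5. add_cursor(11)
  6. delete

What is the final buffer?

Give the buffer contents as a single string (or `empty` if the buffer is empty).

Answer: svfbvxgutno

Derivation:
After op 1 (insert('v')): buffer="svfbvxguetno" (len 12), cursors c1@2 c2@5, authorship .1..2.......
After op 2 (insert('h')): buffer="svhfbvhxguetno" (len 14), cursors c1@3 c2@7, authorship .11..22.......
After op 3 (insert('c')): buffer="svhcfbvhcxguetno" (len 16), cursors c1@4 c2@9, authorship .111..222.......
After op 4 (delete): buffer="svhfbvhxguetno" (len 14), cursors c1@3 c2@7, authorship .11..22.......
After op 5 (add_cursor(11)): buffer="svhfbvhxguetno" (len 14), cursors c1@3 c2@7 c3@11, authorship .11..22.......
After op 6 (delete): buffer="svfbvxgutno" (len 11), cursors c1@2 c2@5 c3@8, authorship .1..2......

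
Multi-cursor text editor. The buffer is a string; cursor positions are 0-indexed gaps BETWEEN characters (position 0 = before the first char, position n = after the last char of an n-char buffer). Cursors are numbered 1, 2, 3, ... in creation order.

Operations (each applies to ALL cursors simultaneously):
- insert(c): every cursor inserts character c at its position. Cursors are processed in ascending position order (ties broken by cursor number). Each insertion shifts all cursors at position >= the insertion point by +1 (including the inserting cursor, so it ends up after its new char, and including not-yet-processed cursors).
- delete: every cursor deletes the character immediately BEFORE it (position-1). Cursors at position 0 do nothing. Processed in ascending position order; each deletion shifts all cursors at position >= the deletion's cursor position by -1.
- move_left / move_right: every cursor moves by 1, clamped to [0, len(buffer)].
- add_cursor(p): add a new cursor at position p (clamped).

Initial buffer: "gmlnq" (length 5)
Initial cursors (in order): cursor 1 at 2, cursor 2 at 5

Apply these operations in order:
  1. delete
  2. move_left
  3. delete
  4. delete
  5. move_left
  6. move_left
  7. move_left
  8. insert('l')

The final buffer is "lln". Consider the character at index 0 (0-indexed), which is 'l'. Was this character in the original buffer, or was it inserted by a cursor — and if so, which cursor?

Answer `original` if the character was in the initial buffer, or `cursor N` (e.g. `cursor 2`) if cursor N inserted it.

After op 1 (delete): buffer="gln" (len 3), cursors c1@1 c2@3, authorship ...
After op 2 (move_left): buffer="gln" (len 3), cursors c1@0 c2@2, authorship ...
After op 3 (delete): buffer="gn" (len 2), cursors c1@0 c2@1, authorship ..
After op 4 (delete): buffer="n" (len 1), cursors c1@0 c2@0, authorship .
After op 5 (move_left): buffer="n" (len 1), cursors c1@0 c2@0, authorship .
After op 6 (move_left): buffer="n" (len 1), cursors c1@0 c2@0, authorship .
After op 7 (move_left): buffer="n" (len 1), cursors c1@0 c2@0, authorship .
After op 8 (insert('l')): buffer="lln" (len 3), cursors c1@2 c2@2, authorship 12.
Authorship (.=original, N=cursor N): 1 2 .
Index 0: author = 1

Answer: cursor 1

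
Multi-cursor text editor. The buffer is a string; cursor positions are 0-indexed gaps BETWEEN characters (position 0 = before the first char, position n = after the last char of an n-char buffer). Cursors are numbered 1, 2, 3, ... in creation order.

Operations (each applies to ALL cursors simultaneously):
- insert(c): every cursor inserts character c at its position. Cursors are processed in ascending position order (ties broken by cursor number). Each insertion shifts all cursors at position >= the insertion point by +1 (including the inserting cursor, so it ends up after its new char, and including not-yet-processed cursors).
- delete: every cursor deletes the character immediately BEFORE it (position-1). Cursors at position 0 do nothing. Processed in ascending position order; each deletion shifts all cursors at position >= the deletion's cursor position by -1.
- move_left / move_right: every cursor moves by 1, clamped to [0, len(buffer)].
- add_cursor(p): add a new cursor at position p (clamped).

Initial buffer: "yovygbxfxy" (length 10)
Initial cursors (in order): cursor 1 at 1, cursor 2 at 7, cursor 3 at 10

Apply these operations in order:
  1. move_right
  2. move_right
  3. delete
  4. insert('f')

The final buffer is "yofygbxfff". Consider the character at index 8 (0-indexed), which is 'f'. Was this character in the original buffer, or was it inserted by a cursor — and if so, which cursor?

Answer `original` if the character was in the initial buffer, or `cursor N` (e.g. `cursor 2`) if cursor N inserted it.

After op 1 (move_right): buffer="yovygbxfxy" (len 10), cursors c1@2 c2@8 c3@10, authorship ..........
After op 2 (move_right): buffer="yovygbxfxy" (len 10), cursors c1@3 c2@9 c3@10, authorship ..........
After op 3 (delete): buffer="yoygbxf" (len 7), cursors c1@2 c2@7 c3@7, authorship .......
After op 4 (insert('f')): buffer="yofygbxfff" (len 10), cursors c1@3 c2@10 c3@10, authorship ..1.....23
Authorship (.=original, N=cursor N): . . 1 . . . . . 2 3
Index 8: author = 2

Answer: cursor 2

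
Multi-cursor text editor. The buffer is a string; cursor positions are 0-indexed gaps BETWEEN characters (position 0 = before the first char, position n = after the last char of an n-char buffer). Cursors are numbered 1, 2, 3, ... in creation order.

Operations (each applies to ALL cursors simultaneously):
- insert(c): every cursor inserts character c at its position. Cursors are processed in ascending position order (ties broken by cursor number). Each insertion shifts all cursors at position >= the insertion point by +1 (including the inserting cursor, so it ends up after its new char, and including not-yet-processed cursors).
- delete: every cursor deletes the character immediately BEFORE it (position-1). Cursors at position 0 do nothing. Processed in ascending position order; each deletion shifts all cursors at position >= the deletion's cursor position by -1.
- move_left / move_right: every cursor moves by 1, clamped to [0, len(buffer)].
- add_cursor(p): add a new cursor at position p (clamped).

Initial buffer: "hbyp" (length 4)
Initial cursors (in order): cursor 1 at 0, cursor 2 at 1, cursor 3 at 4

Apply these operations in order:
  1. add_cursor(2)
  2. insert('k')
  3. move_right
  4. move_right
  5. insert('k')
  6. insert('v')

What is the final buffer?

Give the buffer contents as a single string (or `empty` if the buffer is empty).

Answer: khkkvbkkvypkvkkv

Derivation:
After op 1 (add_cursor(2)): buffer="hbyp" (len 4), cursors c1@0 c2@1 c4@2 c3@4, authorship ....
After op 2 (insert('k')): buffer="khkbkypk" (len 8), cursors c1@1 c2@3 c4@5 c3@8, authorship 1.2.4..3
After op 3 (move_right): buffer="khkbkypk" (len 8), cursors c1@2 c2@4 c4@6 c3@8, authorship 1.2.4..3
After op 4 (move_right): buffer="khkbkypk" (len 8), cursors c1@3 c2@5 c4@7 c3@8, authorship 1.2.4..3
After op 5 (insert('k')): buffer="khkkbkkypkkk" (len 12), cursors c1@4 c2@7 c4@10 c3@12, authorship 1.21.42..433
After op 6 (insert('v')): buffer="khkkvbkkvypkvkkv" (len 16), cursors c1@5 c2@9 c4@13 c3@16, authorship 1.211.422..44333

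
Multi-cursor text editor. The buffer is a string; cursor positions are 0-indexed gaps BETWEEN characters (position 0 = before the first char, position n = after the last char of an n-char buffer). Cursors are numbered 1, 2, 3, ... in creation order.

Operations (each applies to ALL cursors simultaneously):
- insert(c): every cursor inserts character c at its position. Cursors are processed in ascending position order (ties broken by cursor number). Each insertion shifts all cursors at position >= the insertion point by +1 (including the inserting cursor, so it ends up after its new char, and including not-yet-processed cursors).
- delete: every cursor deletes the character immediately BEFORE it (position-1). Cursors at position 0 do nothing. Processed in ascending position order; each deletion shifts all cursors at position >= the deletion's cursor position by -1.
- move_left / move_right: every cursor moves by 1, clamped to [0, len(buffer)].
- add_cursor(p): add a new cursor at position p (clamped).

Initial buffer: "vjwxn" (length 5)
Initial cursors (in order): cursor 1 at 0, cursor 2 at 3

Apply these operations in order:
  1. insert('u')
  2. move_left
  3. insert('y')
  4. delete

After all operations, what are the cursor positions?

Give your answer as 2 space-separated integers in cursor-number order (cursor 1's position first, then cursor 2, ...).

After op 1 (insert('u')): buffer="uvjwuxn" (len 7), cursors c1@1 c2@5, authorship 1...2..
After op 2 (move_left): buffer="uvjwuxn" (len 7), cursors c1@0 c2@4, authorship 1...2..
After op 3 (insert('y')): buffer="yuvjwyuxn" (len 9), cursors c1@1 c2@6, authorship 11...22..
After op 4 (delete): buffer="uvjwuxn" (len 7), cursors c1@0 c2@4, authorship 1...2..

Answer: 0 4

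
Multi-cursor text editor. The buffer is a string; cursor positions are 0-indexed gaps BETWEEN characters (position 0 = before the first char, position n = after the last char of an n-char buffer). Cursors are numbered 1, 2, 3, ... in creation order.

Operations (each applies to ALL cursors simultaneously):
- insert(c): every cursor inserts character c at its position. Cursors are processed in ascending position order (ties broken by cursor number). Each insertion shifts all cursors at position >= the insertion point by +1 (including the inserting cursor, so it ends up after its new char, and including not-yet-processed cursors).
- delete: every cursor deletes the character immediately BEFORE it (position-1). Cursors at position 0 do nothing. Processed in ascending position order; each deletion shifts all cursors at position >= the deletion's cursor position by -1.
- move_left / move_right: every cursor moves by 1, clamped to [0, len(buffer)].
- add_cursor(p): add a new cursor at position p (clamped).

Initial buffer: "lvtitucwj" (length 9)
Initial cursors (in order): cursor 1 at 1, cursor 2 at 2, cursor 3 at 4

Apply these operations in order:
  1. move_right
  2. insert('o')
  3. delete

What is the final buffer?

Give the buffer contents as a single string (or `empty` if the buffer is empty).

After op 1 (move_right): buffer="lvtitucwj" (len 9), cursors c1@2 c2@3 c3@5, authorship .........
After op 2 (insert('o')): buffer="lvotoitoucwj" (len 12), cursors c1@3 c2@5 c3@8, authorship ..1.2..3....
After op 3 (delete): buffer="lvtitucwj" (len 9), cursors c1@2 c2@3 c3@5, authorship .........

Answer: lvtitucwj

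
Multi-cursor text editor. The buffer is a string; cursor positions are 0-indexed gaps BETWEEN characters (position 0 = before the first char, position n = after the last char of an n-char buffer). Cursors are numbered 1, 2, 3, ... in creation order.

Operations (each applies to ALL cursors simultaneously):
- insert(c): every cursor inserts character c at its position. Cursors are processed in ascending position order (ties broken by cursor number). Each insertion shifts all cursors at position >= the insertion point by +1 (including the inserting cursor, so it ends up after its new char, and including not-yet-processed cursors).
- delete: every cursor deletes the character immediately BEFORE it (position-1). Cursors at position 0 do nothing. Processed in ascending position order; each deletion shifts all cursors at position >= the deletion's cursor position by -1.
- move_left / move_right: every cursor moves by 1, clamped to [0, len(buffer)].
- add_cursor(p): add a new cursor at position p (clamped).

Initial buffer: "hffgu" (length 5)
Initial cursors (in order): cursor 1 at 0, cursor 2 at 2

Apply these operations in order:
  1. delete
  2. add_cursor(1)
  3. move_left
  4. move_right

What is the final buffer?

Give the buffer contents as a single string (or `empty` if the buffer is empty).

After op 1 (delete): buffer="hfgu" (len 4), cursors c1@0 c2@1, authorship ....
After op 2 (add_cursor(1)): buffer="hfgu" (len 4), cursors c1@0 c2@1 c3@1, authorship ....
After op 3 (move_left): buffer="hfgu" (len 4), cursors c1@0 c2@0 c3@0, authorship ....
After op 4 (move_right): buffer="hfgu" (len 4), cursors c1@1 c2@1 c3@1, authorship ....

Answer: hfgu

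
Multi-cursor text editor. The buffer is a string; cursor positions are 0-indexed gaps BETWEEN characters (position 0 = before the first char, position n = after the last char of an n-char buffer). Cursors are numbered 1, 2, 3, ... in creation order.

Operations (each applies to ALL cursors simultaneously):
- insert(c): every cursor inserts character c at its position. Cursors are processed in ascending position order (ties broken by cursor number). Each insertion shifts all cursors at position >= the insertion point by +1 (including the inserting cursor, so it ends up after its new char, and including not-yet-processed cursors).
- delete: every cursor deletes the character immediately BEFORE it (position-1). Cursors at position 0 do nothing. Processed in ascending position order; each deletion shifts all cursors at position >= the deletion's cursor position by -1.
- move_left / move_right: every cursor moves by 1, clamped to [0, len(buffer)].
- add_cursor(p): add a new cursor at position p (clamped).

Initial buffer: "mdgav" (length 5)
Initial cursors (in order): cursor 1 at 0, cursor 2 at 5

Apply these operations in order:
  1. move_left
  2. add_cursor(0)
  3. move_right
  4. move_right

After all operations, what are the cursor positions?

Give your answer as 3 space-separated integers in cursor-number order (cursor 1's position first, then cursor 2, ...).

Answer: 2 5 2

Derivation:
After op 1 (move_left): buffer="mdgav" (len 5), cursors c1@0 c2@4, authorship .....
After op 2 (add_cursor(0)): buffer="mdgav" (len 5), cursors c1@0 c3@0 c2@4, authorship .....
After op 3 (move_right): buffer="mdgav" (len 5), cursors c1@1 c3@1 c2@5, authorship .....
After op 4 (move_right): buffer="mdgav" (len 5), cursors c1@2 c3@2 c2@5, authorship .....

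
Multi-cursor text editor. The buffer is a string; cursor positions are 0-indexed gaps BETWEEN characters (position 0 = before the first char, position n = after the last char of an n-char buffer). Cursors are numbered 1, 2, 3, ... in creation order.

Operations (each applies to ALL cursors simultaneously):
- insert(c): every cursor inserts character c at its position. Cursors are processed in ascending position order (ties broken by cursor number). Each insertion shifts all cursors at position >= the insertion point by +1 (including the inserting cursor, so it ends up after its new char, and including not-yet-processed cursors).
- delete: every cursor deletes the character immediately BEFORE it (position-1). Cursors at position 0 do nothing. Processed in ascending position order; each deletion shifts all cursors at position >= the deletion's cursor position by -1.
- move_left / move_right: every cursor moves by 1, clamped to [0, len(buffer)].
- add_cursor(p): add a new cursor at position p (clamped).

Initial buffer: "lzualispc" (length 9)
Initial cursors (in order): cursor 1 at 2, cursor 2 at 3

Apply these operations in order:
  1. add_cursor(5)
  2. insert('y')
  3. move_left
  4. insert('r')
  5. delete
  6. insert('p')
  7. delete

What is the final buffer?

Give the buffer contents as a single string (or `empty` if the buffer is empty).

Answer: lzyuyalyispc

Derivation:
After op 1 (add_cursor(5)): buffer="lzualispc" (len 9), cursors c1@2 c2@3 c3@5, authorship .........
After op 2 (insert('y')): buffer="lzyuyalyispc" (len 12), cursors c1@3 c2@5 c3@8, authorship ..1.2..3....
After op 3 (move_left): buffer="lzyuyalyispc" (len 12), cursors c1@2 c2@4 c3@7, authorship ..1.2..3....
After op 4 (insert('r')): buffer="lzryuryalryispc" (len 15), cursors c1@3 c2@6 c3@10, authorship ..11.22..33....
After op 5 (delete): buffer="lzyuyalyispc" (len 12), cursors c1@2 c2@4 c3@7, authorship ..1.2..3....
After op 6 (insert('p')): buffer="lzpyupyalpyispc" (len 15), cursors c1@3 c2@6 c3@10, authorship ..11.22..33....
After op 7 (delete): buffer="lzyuyalyispc" (len 12), cursors c1@2 c2@4 c3@7, authorship ..1.2..3....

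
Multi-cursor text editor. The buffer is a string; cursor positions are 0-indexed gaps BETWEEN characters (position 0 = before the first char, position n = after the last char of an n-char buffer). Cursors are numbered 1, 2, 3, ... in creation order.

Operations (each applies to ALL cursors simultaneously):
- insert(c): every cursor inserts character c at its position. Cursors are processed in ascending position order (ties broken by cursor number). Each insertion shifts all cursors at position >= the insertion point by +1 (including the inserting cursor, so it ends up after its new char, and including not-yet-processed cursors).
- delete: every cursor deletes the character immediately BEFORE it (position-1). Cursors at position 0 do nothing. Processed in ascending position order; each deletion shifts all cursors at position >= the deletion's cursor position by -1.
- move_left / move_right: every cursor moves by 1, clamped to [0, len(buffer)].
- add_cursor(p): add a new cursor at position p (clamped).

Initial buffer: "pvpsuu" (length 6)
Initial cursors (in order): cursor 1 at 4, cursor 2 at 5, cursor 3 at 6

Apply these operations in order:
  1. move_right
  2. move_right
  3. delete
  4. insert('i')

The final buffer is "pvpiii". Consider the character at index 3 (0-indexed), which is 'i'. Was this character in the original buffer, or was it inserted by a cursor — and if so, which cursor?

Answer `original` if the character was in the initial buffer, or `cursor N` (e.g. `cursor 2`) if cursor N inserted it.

Answer: cursor 1

Derivation:
After op 1 (move_right): buffer="pvpsuu" (len 6), cursors c1@5 c2@6 c3@6, authorship ......
After op 2 (move_right): buffer="pvpsuu" (len 6), cursors c1@6 c2@6 c3@6, authorship ......
After op 3 (delete): buffer="pvp" (len 3), cursors c1@3 c2@3 c3@3, authorship ...
After op 4 (insert('i')): buffer="pvpiii" (len 6), cursors c1@6 c2@6 c3@6, authorship ...123
Authorship (.=original, N=cursor N): . . . 1 2 3
Index 3: author = 1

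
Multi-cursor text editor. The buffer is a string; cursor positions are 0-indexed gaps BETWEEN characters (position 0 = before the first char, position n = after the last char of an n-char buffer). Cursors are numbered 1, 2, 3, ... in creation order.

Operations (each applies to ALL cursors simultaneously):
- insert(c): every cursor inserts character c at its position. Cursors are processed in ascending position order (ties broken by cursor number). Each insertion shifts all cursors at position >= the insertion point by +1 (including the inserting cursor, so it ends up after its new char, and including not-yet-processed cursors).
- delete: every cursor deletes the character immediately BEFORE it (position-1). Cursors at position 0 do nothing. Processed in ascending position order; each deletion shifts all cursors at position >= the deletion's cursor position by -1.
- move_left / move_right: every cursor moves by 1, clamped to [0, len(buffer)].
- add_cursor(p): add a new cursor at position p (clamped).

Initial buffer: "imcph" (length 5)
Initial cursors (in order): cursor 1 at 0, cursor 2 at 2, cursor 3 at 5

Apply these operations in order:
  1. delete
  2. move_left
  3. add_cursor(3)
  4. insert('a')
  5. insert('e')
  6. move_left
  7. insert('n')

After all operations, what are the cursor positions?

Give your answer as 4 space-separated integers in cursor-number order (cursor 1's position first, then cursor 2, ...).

After op 1 (delete): buffer="icp" (len 3), cursors c1@0 c2@1 c3@3, authorship ...
After op 2 (move_left): buffer="icp" (len 3), cursors c1@0 c2@0 c3@2, authorship ...
After op 3 (add_cursor(3)): buffer="icp" (len 3), cursors c1@0 c2@0 c3@2 c4@3, authorship ...
After op 4 (insert('a')): buffer="aaicapa" (len 7), cursors c1@2 c2@2 c3@5 c4@7, authorship 12..3.4
After op 5 (insert('e')): buffer="aaeeicaepae" (len 11), cursors c1@4 c2@4 c3@8 c4@11, authorship 1212..33.44
After op 6 (move_left): buffer="aaeeicaepae" (len 11), cursors c1@3 c2@3 c3@7 c4@10, authorship 1212..33.44
After op 7 (insert('n')): buffer="aaenneicanepane" (len 15), cursors c1@5 c2@5 c3@10 c4@14, authorship 121122..333.444

Answer: 5 5 10 14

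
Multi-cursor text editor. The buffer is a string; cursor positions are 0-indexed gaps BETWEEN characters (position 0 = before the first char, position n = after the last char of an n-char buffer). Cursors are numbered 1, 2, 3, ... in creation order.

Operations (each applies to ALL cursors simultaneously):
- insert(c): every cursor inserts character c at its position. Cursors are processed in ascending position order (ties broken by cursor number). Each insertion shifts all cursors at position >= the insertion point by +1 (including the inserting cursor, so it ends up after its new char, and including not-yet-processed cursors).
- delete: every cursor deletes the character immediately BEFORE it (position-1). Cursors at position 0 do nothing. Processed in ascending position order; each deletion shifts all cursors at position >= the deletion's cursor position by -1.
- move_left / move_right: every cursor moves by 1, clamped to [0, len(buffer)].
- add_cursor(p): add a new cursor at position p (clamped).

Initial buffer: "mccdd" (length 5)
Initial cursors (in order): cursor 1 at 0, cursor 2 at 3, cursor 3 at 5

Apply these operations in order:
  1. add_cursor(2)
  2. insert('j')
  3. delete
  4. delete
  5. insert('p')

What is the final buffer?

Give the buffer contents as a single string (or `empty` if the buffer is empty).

Answer: pmppdp

Derivation:
After op 1 (add_cursor(2)): buffer="mccdd" (len 5), cursors c1@0 c4@2 c2@3 c3@5, authorship .....
After op 2 (insert('j')): buffer="jmcjcjddj" (len 9), cursors c1@1 c4@4 c2@6 c3@9, authorship 1..4.2..3
After op 3 (delete): buffer="mccdd" (len 5), cursors c1@0 c4@2 c2@3 c3@5, authorship .....
After op 4 (delete): buffer="md" (len 2), cursors c1@0 c2@1 c4@1 c3@2, authorship ..
After op 5 (insert('p')): buffer="pmppdp" (len 6), cursors c1@1 c2@4 c4@4 c3@6, authorship 1.24.3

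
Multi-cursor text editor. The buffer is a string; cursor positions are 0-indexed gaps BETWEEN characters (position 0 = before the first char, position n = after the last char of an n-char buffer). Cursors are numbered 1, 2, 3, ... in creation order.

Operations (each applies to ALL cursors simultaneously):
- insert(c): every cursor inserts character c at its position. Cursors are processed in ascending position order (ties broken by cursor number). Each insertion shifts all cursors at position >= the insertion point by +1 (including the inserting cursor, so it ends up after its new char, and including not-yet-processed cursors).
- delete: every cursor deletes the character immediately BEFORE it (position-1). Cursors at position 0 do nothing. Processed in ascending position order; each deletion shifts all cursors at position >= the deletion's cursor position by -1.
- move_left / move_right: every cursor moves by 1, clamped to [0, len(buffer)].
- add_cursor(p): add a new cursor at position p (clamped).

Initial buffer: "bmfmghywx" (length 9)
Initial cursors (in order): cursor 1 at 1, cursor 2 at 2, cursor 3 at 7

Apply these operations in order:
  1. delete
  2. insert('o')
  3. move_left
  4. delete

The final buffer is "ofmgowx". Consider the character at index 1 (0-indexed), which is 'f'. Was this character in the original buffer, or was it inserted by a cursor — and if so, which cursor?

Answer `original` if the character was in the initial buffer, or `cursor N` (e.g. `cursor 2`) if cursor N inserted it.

After op 1 (delete): buffer="fmghwx" (len 6), cursors c1@0 c2@0 c3@4, authorship ......
After op 2 (insert('o')): buffer="oofmghowx" (len 9), cursors c1@2 c2@2 c3@7, authorship 12....3..
After op 3 (move_left): buffer="oofmghowx" (len 9), cursors c1@1 c2@1 c3@6, authorship 12....3..
After op 4 (delete): buffer="ofmgowx" (len 7), cursors c1@0 c2@0 c3@4, authorship 2...3..
Authorship (.=original, N=cursor N): 2 . . . 3 . .
Index 1: author = original

Answer: original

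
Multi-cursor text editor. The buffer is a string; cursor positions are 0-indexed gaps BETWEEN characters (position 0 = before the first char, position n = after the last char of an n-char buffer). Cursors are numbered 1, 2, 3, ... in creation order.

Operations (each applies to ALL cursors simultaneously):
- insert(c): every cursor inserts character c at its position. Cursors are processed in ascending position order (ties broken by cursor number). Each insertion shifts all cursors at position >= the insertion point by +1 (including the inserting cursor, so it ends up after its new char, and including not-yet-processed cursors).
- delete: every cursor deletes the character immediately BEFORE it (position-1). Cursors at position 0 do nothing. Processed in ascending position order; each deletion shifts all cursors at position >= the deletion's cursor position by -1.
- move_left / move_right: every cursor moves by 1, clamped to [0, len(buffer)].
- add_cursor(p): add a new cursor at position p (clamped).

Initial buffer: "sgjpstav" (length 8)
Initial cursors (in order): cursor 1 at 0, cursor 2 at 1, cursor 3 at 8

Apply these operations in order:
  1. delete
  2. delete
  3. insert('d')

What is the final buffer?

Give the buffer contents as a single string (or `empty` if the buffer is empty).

After op 1 (delete): buffer="gjpsta" (len 6), cursors c1@0 c2@0 c3@6, authorship ......
After op 2 (delete): buffer="gjpst" (len 5), cursors c1@0 c2@0 c3@5, authorship .....
After op 3 (insert('d')): buffer="ddgjpstd" (len 8), cursors c1@2 c2@2 c3@8, authorship 12.....3

Answer: ddgjpstd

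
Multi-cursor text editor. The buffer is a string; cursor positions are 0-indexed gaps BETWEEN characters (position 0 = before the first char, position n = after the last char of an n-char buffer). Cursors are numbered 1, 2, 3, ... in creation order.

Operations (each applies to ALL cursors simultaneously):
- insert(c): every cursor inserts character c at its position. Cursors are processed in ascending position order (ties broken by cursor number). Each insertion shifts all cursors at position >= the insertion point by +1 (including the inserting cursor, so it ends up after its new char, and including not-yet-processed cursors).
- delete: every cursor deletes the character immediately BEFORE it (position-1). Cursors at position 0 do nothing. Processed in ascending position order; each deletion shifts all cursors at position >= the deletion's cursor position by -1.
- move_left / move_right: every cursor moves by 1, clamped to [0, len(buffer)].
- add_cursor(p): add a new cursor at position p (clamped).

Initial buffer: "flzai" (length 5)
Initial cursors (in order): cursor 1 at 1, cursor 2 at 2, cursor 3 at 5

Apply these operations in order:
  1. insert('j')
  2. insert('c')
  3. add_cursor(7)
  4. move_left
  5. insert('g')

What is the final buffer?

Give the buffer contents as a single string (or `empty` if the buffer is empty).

After op 1 (insert('j')): buffer="fjljzaij" (len 8), cursors c1@2 c2@4 c3@8, authorship .1.2...3
After op 2 (insert('c')): buffer="fjcljczaijc" (len 11), cursors c1@3 c2@6 c3@11, authorship .11.22...33
After op 3 (add_cursor(7)): buffer="fjcljczaijc" (len 11), cursors c1@3 c2@6 c4@7 c3@11, authorship .11.22...33
After op 4 (move_left): buffer="fjcljczaijc" (len 11), cursors c1@2 c2@5 c4@6 c3@10, authorship .11.22...33
After op 5 (insert('g')): buffer="fjgcljgcgzaijgc" (len 15), cursors c1@3 c2@7 c4@9 c3@14, authorship .111.2224...333

Answer: fjgcljgcgzaijgc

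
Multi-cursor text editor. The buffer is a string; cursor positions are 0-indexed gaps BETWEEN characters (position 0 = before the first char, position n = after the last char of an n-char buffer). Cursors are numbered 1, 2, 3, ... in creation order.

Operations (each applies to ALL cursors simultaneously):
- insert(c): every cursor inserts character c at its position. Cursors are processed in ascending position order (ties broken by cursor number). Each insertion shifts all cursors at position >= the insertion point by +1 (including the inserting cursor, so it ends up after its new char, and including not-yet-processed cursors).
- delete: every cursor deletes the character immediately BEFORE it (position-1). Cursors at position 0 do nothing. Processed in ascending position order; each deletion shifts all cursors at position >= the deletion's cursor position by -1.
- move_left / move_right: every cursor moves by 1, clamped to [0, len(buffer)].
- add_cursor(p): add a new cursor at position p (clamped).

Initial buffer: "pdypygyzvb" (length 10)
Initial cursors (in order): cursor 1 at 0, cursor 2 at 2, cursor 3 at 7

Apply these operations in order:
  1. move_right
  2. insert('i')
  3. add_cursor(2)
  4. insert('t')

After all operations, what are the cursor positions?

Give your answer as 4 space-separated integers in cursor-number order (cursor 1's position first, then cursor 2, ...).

Answer: 4 8 15 4

Derivation:
After op 1 (move_right): buffer="pdypygyzvb" (len 10), cursors c1@1 c2@3 c3@8, authorship ..........
After op 2 (insert('i')): buffer="pidyipygyzivb" (len 13), cursors c1@2 c2@5 c3@11, authorship .1..2.....3..
After op 3 (add_cursor(2)): buffer="pidyipygyzivb" (len 13), cursors c1@2 c4@2 c2@5 c3@11, authorship .1..2.....3..
After op 4 (insert('t')): buffer="pittdyitpygyzitvb" (len 17), cursors c1@4 c4@4 c2@8 c3@15, authorship .114..22.....33..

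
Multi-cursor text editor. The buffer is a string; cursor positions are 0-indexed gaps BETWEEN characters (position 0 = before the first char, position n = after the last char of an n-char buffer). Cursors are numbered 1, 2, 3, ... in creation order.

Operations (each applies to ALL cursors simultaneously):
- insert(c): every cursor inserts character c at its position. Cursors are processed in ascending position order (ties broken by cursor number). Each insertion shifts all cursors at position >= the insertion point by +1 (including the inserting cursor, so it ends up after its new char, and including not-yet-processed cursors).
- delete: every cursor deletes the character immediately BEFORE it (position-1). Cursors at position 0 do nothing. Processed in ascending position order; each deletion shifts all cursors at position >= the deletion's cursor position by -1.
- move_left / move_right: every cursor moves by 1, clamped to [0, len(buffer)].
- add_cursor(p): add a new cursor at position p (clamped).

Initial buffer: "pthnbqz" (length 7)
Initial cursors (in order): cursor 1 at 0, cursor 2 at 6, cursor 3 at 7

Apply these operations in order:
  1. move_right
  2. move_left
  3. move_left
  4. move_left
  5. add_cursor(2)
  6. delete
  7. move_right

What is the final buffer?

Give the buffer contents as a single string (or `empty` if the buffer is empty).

After op 1 (move_right): buffer="pthnbqz" (len 7), cursors c1@1 c2@7 c3@7, authorship .......
After op 2 (move_left): buffer="pthnbqz" (len 7), cursors c1@0 c2@6 c3@6, authorship .......
After op 3 (move_left): buffer="pthnbqz" (len 7), cursors c1@0 c2@5 c3@5, authorship .......
After op 4 (move_left): buffer="pthnbqz" (len 7), cursors c1@0 c2@4 c3@4, authorship .......
After op 5 (add_cursor(2)): buffer="pthnbqz" (len 7), cursors c1@0 c4@2 c2@4 c3@4, authorship .......
After op 6 (delete): buffer="pbqz" (len 4), cursors c1@0 c2@1 c3@1 c4@1, authorship ....
After op 7 (move_right): buffer="pbqz" (len 4), cursors c1@1 c2@2 c3@2 c4@2, authorship ....

Answer: pbqz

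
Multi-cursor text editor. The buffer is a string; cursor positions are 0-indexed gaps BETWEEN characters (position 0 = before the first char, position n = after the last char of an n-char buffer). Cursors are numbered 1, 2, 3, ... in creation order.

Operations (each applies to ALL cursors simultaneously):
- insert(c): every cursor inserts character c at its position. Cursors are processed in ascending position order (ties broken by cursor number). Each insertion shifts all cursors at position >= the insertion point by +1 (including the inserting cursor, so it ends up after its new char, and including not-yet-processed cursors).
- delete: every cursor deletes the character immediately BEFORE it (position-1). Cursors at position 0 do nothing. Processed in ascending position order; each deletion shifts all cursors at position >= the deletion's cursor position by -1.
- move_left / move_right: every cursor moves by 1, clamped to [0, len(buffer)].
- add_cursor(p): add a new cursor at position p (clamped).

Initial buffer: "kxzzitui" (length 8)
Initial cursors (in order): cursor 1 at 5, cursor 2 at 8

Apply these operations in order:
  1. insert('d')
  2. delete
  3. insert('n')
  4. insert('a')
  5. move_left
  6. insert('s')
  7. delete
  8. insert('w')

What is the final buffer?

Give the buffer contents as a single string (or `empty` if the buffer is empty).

After op 1 (insert('d')): buffer="kxzzidtuid" (len 10), cursors c1@6 c2@10, authorship .....1...2
After op 2 (delete): buffer="kxzzitui" (len 8), cursors c1@5 c2@8, authorship ........
After op 3 (insert('n')): buffer="kxzzintuin" (len 10), cursors c1@6 c2@10, authorship .....1...2
After op 4 (insert('a')): buffer="kxzzinatuina" (len 12), cursors c1@7 c2@12, authorship .....11...22
After op 5 (move_left): buffer="kxzzinatuina" (len 12), cursors c1@6 c2@11, authorship .....11...22
After op 6 (insert('s')): buffer="kxzzinsatuinsa" (len 14), cursors c1@7 c2@13, authorship .....111...222
After op 7 (delete): buffer="kxzzinatuina" (len 12), cursors c1@6 c2@11, authorship .....11...22
After op 8 (insert('w')): buffer="kxzzinwatuinwa" (len 14), cursors c1@7 c2@13, authorship .....111...222

Answer: kxzzinwatuinwa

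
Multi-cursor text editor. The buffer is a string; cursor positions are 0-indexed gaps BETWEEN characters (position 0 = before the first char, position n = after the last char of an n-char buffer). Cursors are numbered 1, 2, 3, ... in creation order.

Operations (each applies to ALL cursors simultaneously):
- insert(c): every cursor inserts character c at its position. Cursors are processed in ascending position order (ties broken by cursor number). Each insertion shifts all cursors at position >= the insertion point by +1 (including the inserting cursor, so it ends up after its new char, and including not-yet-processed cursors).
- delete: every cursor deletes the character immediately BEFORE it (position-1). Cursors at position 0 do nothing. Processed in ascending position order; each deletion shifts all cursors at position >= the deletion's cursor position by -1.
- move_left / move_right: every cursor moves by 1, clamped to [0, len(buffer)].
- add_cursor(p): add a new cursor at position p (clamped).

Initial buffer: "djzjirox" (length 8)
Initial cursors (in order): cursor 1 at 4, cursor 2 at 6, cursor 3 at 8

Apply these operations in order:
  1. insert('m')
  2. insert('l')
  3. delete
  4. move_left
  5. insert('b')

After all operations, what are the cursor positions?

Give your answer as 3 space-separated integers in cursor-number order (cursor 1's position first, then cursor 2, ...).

After op 1 (insert('m')): buffer="djzjmirmoxm" (len 11), cursors c1@5 c2@8 c3@11, authorship ....1..2..3
After op 2 (insert('l')): buffer="djzjmlirmloxml" (len 14), cursors c1@6 c2@10 c3@14, authorship ....11..22..33
After op 3 (delete): buffer="djzjmirmoxm" (len 11), cursors c1@5 c2@8 c3@11, authorship ....1..2..3
After op 4 (move_left): buffer="djzjmirmoxm" (len 11), cursors c1@4 c2@7 c3@10, authorship ....1..2..3
After op 5 (insert('b')): buffer="djzjbmirbmoxbm" (len 14), cursors c1@5 c2@9 c3@13, authorship ....11..22..33

Answer: 5 9 13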